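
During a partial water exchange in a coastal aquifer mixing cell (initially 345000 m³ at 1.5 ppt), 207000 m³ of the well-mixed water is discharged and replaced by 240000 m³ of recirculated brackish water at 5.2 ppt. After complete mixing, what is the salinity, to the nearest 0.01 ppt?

Remaining after removal: 138,000 m³ at 1.5 ppt (salt = 207,000)
After addition: salt = 207,000 + 240,000×5.2 = 1,455,000; volume = 378,000 m³
S = 1,455,000 / 378,000 = 3.8492 ppt

3.85 ppt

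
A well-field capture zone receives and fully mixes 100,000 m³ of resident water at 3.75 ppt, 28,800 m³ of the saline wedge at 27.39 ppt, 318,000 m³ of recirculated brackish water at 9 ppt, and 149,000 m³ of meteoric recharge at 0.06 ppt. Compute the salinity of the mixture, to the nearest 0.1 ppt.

6.8 ppt

Salt balance:
salt = 100,000×3.75 + 28,800×27.39 + 318,000×9 + 149,000×0.06 = 375,000 + 788,832 + 2,862,000 + 8,940 = 4,034,772
volume = 100,000 + 28,800 + 318,000 + 149,000 = 595,800 m³
S = 4,034,772 / 595,800 = 6.772 ppt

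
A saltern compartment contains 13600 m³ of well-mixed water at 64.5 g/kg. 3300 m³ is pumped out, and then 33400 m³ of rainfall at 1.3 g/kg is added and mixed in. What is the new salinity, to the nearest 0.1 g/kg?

16.2 g/kg

Remaining after removal: 10,300 m³ at 64.5 g/kg (salt = 664,350)
After addition: salt = 664,350 + 33,400×1.3 = 707,770; volume = 43,700 m³
S = 707,770 / 43,700 = 16.1961 g/kg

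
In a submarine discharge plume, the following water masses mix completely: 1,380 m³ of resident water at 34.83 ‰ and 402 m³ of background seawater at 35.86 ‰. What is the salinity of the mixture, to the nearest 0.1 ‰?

Conserving salt mass:
salt = 1,380×34.83 + 402×35.86 = 48,065.4 + 14,415.72 = 62,481.12
volume = 1,380 + 402 = 1,782 m³
S = 62,481.12 / 1,782 = 35.062 ‰

35.1 ‰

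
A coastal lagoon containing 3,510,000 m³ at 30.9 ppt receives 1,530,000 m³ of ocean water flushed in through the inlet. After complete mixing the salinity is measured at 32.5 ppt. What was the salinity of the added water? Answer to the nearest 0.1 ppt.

36.2 ppt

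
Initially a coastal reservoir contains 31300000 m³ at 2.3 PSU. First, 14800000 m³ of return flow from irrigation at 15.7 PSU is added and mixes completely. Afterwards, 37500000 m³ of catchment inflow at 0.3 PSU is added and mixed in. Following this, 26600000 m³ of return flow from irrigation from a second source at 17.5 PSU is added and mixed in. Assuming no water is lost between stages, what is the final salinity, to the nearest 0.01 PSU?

Mass of salt is conserved:
Initial salt = 31,300,000×2.3 = 71,990,000
After stage 1: salt = 71,990,000 + 14,800,000×15.7 = 304,350,000; volume = 46,100,000 m³; S = 6.602 PSU
After stage 2: salt = 304,350,000 + 37,500,000×0.3 = 315,600,000; volume = 83,600,000 m³; S = 3.775 PSU
After stage 3: salt = 315,600,000 + 26,600,000×17.5 = 781,100,000; volume = 110,200,000 m³
S = 781,100,000 / 110,200,000 = 7.088 PSU

7.09 PSU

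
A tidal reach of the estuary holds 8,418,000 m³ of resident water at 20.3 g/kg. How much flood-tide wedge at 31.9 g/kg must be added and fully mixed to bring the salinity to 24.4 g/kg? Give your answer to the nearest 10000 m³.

Salt balance: 8,418,000×20.3 + V×31.9 = (8,418,000+V)×24.4
170,885,400 + 31.9V = 205,399,200 + 24.4V
34,513,800 = 7.5V
V = 4,601,840 m³

4600000 m³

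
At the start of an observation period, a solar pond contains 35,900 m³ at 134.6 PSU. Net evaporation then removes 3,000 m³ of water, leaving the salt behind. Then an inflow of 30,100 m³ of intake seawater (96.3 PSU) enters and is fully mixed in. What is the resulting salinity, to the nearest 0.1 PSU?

After evaporation: salt = 35,900×134.6 = 4,832,140; volume = 35,900 − 3,000 = 32,900 m³
After mixing: salt = 4,832,140 + 30,100×96.3 = 7,730,770; volume = 32,900 + 30,100 = 63,000 m³
S = 7,730,770 / 63,000 = 122.7106 PSU

122.7 PSU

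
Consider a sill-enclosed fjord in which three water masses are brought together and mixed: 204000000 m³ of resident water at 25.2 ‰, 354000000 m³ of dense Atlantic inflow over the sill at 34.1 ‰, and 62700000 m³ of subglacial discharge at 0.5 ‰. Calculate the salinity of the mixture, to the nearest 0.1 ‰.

By conservation of dissolved salt,
salt = 204,000,000×25.2 + 354,000,000×34.1 + 62,700,000×0.5 = 5,140,800,000 + 12,071,400,000 + 31,350,000 = 17,243,550,000
volume = 204,000,000 + 354,000,000 + 62,700,000 = 620,700,000 m³
S = 17,243,550,000 / 620,700,000 = 27.781 ‰

27.8 ‰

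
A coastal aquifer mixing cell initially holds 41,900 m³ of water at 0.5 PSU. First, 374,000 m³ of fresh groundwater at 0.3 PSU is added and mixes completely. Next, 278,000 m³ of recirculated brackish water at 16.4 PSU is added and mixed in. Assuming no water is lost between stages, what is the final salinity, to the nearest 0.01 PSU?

Weighted by volume,
Initial salt = 41,900×0.5 = 20,950
After stage 1: salt = 20,950 + 374,000×0.3 = 133,150; volume = 415,900 m³; S = 0.32 PSU
After stage 2: salt = 133,150 + 278,000×16.4 = 4,692,350; volume = 693,900 m³
S = 4,692,350 / 693,900 = 6.7623 PSU

6.76 PSU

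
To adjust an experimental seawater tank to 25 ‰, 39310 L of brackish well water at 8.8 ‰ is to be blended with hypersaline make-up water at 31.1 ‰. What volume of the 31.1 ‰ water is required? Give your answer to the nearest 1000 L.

Salt balance: 39,310×8.8 + V×31.1 = (39,310+V)×25
345,928 + 31.1V = 982,750 + 25V
636,822 = 6.1V
V = 104,397.05 L

104000 L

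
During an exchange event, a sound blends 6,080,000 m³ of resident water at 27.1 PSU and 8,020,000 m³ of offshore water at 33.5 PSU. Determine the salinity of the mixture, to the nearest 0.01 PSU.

30.74 PSU

Mass of salt is conserved:
salt = 6,080,000×27.1 + 8,020,000×33.5 = 164,768,000 + 268,670,000 = 433,438,000
volume = 6,080,000 + 8,020,000 = 14,100,000 m³
S = 433,438,000 / 14,100,000 = 30.7403 PSU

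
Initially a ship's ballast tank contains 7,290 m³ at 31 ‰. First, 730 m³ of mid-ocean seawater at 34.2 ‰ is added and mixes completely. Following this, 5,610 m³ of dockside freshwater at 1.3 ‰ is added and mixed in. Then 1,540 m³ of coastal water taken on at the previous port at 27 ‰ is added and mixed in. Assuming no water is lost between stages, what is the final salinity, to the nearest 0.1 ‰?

19.8 ‰

By conservation of dissolved salt,
Initial salt = 7,290×31 = 225,990
After stage 1: salt = 225,990 + 730×34.2 = 250,956; volume = 8,020 m³; S = 31.291 ‰
After stage 2: salt = 250,956 + 5,610×1.3 = 258,249; volume = 13,630 m³; S = 18.947 ‰
After stage 3: salt = 258,249 + 1,540×27 = 299,829; volume = 15,170 m³
S = 299,829 / 15,170 = 19.7646 ‰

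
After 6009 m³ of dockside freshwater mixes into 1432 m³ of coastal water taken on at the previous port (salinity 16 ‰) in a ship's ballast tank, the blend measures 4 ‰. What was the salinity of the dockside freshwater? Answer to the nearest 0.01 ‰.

Salt balance: 1,432×16 + 6,009×S = 7,441×4
22,912 + 6,009·S = 29,764
S = (29,764 − 22,912) / 6,009 = 1.1403 ‰

1.14 ‰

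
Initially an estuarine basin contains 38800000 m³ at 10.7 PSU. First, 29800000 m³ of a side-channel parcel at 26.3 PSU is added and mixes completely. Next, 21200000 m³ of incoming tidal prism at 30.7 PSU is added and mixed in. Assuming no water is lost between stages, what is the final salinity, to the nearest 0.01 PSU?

Weighted by volume,
Initial salt = 38,800,000×10.7 = 415,160,000
After stage 1: salt = 415,160,000 + 29,800,000×26.3 = 1,198,900,000; volume = 68,600,000 m³; S = 17.477 PSU
After stage 2: salt = 1,198,900,000 + 21,200,000×30.7 = 1,849,740,000; volume = 89,800,000 m³
S = 1,849,740,000 / 89,800,000 = 20.5984 PSU

20.60 PSU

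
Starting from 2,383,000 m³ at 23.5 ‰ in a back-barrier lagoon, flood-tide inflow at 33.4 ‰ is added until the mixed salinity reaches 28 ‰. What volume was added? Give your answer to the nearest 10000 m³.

1990000 m³

Salt balance: 2,383,000×23.5 + V×33.4 = (2,383,000+V)×28
56,000,500 + 33.4V = 66,724,000 + 28V
10,723,500 = 5.4V
V = 1,985,833.33 m³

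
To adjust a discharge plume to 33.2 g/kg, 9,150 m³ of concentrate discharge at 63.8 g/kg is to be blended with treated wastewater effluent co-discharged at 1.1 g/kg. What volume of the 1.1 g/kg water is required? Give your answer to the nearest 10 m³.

8720 m³

Salt balance: 9,150×63.8 + V×1.1 = (9,150+V)×33.2
583,770 + 1.1V = 303,780 + 33.2V
279,990 = 32.1V
V = 8,722.43 m³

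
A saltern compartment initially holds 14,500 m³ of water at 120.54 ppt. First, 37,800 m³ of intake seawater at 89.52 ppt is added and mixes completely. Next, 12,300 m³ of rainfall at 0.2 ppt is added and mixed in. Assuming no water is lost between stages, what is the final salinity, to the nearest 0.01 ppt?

Total salt / total volume:
Initial salt = 14,500×120.54 = 1,747,830
After stage 1: salt = 1,747,830 + 37,800×89.52 = 5,131,686; volume = 52,300 m³; S = 98.12 ppt
After stage 2: salt = 5,131,686 + 12,300×0.2 = 5,134,146; volume = 64,600 m³
S = 5,134,146 / 64,600 = 79.4759 ppt

79.48 ppt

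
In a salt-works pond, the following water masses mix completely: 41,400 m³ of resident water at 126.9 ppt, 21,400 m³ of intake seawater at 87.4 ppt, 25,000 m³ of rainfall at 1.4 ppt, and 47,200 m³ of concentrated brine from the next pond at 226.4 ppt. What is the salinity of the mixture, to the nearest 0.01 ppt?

132.19 ppt

By conservation of dissolved salt,
salt = 41,400×126.9 + 21,400×87.4 + 25,000×1.4 + 47,200×226.4 = 5,253,660 + 1,870,360 + 35,000 + 10,686,080 = 17,845,100
volume = 41,400 + 21,400 + 25,000 + 47,200 = 135,000 m³
S = 17,845,100 / 135,000 = 132.1859 ppt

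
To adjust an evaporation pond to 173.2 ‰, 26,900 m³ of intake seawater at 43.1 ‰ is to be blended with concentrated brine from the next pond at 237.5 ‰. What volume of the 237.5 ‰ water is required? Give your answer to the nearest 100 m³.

54400 m³

Salt balance: 26,900×43.1 + V×237.5 = (26,900+V)×173.2
1,159,390 + 237.5V = 4,659,080 + 173.2V
3,499,690 = 64.3V
V = 54,427.53 m³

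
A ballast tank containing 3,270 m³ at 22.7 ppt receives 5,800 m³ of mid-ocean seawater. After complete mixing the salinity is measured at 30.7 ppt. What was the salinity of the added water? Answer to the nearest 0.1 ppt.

35.2 ppt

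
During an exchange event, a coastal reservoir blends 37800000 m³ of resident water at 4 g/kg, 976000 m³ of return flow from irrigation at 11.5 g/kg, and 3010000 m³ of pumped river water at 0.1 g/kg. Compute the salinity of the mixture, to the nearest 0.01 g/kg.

3.89 g/kg

Salt balance:
salt = 37,800,000×4 + 976,000×11.5 + 3,010,000×0.1 = 151,200,000 + 11,224,000 + 301,000 = 162,725,000
volume = 37,800,000 + 976,000 + 3,010,000 = 41,786,000 m³
S = 162,725,000 / 41,786,000 = 3.8942 g/kg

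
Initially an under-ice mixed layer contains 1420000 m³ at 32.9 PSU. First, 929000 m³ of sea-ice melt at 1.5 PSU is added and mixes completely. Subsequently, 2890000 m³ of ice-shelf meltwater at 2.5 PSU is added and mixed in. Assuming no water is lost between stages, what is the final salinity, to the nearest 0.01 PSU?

10.56 PSU

Salt balance:
Initial salt = 1,420,000×32.9 = 46,718,000
After stage 1: salt = 46,718,000 + 929,000×1.5 = 48,111,500; volume = 2,349,000 m³; S = 20.482 PSU
After stage 2: salt = 48,111,500 + 2,890,000×2.5 = 55,336,500; volume = 5,239,000 m³
S = 55,336,500 / 5,239,000 = 10.5624 PSU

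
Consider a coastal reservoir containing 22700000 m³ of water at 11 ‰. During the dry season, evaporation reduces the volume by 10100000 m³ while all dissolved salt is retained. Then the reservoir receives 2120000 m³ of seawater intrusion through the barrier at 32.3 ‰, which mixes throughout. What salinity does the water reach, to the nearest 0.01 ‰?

21.62 ‰

After evaporation: salt = 22,700,000×11 = 249,700,000; volume = 22,700,000 − 10,100,000 = 12,600,000 m³
After mixing: salt = 249,700,000 + 2,120,000×32.3 = 318,176,000; volume = 12,600,000 + 2,120,000 = 14,720,000 m³
S = 318,176,000 / 14,720,000 = 21.6152 ‰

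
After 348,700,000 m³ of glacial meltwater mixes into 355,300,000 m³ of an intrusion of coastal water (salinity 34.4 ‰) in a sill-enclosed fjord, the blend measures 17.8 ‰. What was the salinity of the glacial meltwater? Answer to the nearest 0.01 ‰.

0.89 ‰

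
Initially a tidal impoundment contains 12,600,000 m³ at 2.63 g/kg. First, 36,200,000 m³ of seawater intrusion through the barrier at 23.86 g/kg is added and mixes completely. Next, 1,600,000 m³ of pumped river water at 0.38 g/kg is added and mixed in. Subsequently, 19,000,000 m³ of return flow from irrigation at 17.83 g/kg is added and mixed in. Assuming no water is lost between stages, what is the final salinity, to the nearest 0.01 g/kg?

17.81 g/kg

Salt balance:
Initial salt = 12,600,000×2.63 = 33,138,000
After stage 1: salt = 33,138,000 + 36,200,000×23.86 = 896,870,000; volume = 48,800,000 m³; S = 18.378 g/kg
After stage 2: salt = 896,870,000 + 1,600,000×0.38 = 897,478,000; volume = 50,400,000 m³; S = 17.807 g/kg
After stage 3: salt = 897,478,000 + 19,000,000×17.83 = 1,236,248,000; volume = 69,400,000 m³
S = 1,236,248,000 / 69,400,000 = 17.8134 g/kg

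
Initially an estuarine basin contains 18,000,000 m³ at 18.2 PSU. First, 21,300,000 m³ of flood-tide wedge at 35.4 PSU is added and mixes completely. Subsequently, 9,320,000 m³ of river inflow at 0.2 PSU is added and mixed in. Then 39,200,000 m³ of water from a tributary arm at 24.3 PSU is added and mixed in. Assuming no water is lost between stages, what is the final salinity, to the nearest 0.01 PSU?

Total salt / total volume:
Initial salt = 18,000,000×18.2 = 327,600,000
After stage 1: salt = 327,600,000 + 21,300,000×35.4 = 1,081,620,000; volume = 39,300,000 m³; S = 27.522 PSU
After stage 2: salt = 1,081,620,000 + 9,320,000×0.2 = 1,083,484,000; volume = 48,620,000 m³; S = 22.285 PSU
After stage 3: salt = 1,083,484,000 + 39,200,000×24.3 = 2,036,044,000; volume = 87,820,000 m³
S = 2,036,044,000 / 87,820,000 = 23.1843 PSU

23.18 PSU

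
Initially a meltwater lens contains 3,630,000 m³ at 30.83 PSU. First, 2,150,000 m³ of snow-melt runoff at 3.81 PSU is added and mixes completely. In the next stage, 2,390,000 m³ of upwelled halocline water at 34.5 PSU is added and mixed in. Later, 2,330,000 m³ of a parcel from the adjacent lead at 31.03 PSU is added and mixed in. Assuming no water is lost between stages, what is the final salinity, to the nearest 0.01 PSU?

26.18 PSU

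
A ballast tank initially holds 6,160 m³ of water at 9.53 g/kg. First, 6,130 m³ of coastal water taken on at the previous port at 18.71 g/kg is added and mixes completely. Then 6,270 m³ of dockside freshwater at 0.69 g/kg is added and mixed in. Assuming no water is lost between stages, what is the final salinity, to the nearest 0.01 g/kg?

9.58 g/kg

By conservation of dissolved salt,
Initial salt = 6,160×9.53 = 58,704.8
After stage 1: salt = 58,704.8 + 6,130×18.71 = 173,397.1; volume = 12,290 m³; S = 14.109 g/kg
After stage 2: salt = 173,397.1 + 6,270×0.69 = 177,723.4; volume = 18,560 m³
S = 177,723.4 / 18,560 = 9.5756 g/kg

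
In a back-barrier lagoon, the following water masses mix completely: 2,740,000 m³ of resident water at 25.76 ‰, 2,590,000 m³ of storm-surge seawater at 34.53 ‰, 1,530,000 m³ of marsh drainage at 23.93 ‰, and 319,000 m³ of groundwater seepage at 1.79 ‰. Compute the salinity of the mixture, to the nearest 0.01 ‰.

27.47 ‰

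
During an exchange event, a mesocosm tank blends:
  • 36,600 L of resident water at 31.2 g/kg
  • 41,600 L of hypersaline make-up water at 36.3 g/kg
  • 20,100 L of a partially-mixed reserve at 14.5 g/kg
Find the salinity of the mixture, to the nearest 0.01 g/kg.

29.94 g/kg

Salt balance:
salt = 36,600×31.2 + 41,600×36.3 + 20,100×14.5 = 1,141,920 + 1,510,080 + 291,450 = 2,943,450
volume = 36,600 + 41,600 + 20,100 = 98,300 L
S = 2,943,450 / 98,300 = 29.9435 g/kg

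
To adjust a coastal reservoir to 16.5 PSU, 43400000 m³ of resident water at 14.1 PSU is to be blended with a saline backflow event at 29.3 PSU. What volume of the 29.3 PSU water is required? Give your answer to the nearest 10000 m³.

Salt balance: 43,400,000×14.1 + V×29.3 = (43,400,000+V)×16.5
611,940,000 + 29.3V = 716,100,000 + 16.5V
104,160,000 = 12.8V
V = 8,137,500 m³

8140000 m³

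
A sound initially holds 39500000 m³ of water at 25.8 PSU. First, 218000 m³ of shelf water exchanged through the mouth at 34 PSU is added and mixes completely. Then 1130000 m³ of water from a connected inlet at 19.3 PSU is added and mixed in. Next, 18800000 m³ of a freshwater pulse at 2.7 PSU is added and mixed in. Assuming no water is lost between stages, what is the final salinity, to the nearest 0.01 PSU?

Salt balance:
Initial salt = 39,500,000×25.8 = 1,019,100,000
After stage 1: salt = 1,019,100,000 + 218,000×34 = 1,026,512,000; volume = 39,718,000 m³; S = 25.845 PSU
After stage 2: salt = 1,026,512,000 + 1,130,000×19.3 = 1,048,321,000; volume = 40,848,000 m³; S = 25.664 PSU
After stage 3: salt = 1,048,321,000 + 18,800,000×2.7 = 1,099,081,000; volume = 59,648,000 m³
S = 1,099,081,000 / 59,648,000 = 18.4261 PSU

18.43 PSU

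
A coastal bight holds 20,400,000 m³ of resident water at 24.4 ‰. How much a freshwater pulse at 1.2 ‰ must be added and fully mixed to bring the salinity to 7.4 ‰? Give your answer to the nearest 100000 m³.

55900000 m³

Salt balance: 20,400,000×24.4 + V×1.2 = (20,400,000+V)×7.4
497,760,000 + 1.2V = 150,960,000 + 7.4V
346,800,000 = 6.2V
V = 55,935,483.87 m³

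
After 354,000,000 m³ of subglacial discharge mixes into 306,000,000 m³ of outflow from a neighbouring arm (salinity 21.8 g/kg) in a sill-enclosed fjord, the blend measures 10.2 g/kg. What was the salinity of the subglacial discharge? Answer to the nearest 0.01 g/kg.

Salt balance: 306,000,000×21.8 + 354,000,000×S = 660,000,000×10.2
6,670,800,000 + 354,000,000·S = 6,732,000,000
S = (6,732,000,000 − 6,670,800,000) / 354,000,000 = 0.1729 g/kg

0.17 g/kg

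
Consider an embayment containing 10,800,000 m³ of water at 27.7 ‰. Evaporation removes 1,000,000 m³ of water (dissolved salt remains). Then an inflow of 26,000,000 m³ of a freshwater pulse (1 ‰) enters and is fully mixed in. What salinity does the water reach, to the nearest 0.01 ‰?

9.08 ‰

After evaporation: salt = 10,800,000×27.7 = 299,160,000; volume = 10,800,000 − 1,000,000 = 9,800,000 m³
After mixing: salt = 299,160,000 + 26,000,000×1 = 325,160,000; volume = 9,800,000 + 26,000,000 = 35,800,000 m³
S = 325,160,000 / 35,800,000 = 9.0827 ‰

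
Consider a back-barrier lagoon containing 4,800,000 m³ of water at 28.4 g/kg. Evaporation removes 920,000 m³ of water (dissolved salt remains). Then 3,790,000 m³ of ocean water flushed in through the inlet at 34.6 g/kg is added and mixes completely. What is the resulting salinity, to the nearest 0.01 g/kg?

34.87 g/kg

After evaporation: salt = 4,800,000×28.4 = 136,320,000; volume = 4,800,000 − 920,000 = 3,880,000 m³
After mixing: salt = 136,320,000 + 3,790,000×34.6 = 267,454,000; volume = 3,880,000 + 3,790,000 = 7,670,000 m³
S = 267,454,000 / 7,670,000 = 34.8701 g/kg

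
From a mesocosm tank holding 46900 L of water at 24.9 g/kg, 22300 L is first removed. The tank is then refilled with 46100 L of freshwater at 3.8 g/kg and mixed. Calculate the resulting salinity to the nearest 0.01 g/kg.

Remaining after removal: 24,600 L at 24.9 g/kg (salt = 612,540)
After addition: salt = 612,540 + 46,100×3.8 = 787,720; volume = 70,700 L
S = 787,720 / 70,700 = 11.1417 g/kg

11.14 g/kg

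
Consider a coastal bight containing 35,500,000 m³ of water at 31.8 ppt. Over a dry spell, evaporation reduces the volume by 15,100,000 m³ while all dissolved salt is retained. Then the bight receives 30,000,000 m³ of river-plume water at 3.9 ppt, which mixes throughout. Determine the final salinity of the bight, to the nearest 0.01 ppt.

After evaporation: salt = 35,500,000×31.8 = 1,128,900,000; volume = 35,500,000 − 15,100,000 = 20,400,000 m³
After mixing: salt = 1,128,900,000 + 30,000,000×3.9 = 1,245,900,000; volume = 20,400,000 + 30,000,000 = 50,400,000 m³
S = 1,245,900,000 / 50,400,000 = 24.7202 ppt

24.72 ppt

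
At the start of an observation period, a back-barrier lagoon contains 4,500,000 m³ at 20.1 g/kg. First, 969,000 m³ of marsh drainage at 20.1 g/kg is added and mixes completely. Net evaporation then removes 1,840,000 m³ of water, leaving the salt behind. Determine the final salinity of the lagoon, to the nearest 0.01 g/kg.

After mixing: salt = 4,500,000×20.1 + 969,000×20.1 = 109,926,900; volume = 5,469,000 m³
After evaporation: salt unchanged = 109,926,900; volume = 5,469,000 − 1,840,000 = 3,629,000 m³
S = 109,926,900 / 3,629,000 = 30.2912 g/kg

30.29 g/kg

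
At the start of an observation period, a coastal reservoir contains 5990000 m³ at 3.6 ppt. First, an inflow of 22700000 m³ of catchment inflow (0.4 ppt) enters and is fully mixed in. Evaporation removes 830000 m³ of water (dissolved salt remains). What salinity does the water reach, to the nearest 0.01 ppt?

After mixing: salt = 5,990,000×3.6 + 22,700,000×0.4 = 30,644,000; volume = 28,690,000 m³
After evaporation: salt unchanged = 30,644,000; volume = 28,690,000 − 830,000 = 27,860,000 m³
S = 30,644,000 / 27,860,000 = 1.0999 ppt

1.10 ppt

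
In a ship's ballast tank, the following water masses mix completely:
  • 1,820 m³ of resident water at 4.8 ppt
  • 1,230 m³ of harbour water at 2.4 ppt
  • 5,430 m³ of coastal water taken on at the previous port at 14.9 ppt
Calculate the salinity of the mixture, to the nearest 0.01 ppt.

Conserving salt mass:
salt = 1,820×4.8 + 1,230×2.4 + 5,430×14.9 = 8,736 + 2,952 + 80,907 = 92,595
volume = 1,820 + 1,230 + 5,430 = 8,480 m³
S = 92,595 / 8,480 = 10.9192 ppt

10.92 ppt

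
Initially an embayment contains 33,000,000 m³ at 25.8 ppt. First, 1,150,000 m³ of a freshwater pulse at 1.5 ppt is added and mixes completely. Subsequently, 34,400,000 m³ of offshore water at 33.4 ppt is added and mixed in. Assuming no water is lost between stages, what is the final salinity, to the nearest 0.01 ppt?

29.21 ppt

Mass of salt is conserved:
Initial salt = 33,000,000×25.8 = 851,400,000
After stage 1: salt = 851,400,000 + 1,150,000×1.5 = 853,125,000; volume = 34,150,000 m³; S = 24.982 ppt
After stage 2: salt = 853,125,000 + 34,400,000×33.4 = 2,002,085,000; volume = 68,550,000 m³
S = 2,002,085,000 / 68,550,000 = 29.2062 ppt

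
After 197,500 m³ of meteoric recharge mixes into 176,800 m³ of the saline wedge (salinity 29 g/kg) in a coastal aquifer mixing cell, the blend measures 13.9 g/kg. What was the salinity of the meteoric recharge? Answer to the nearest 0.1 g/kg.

Salt balance: 176,800×29 + 197,500×S = 374,300×13.9
5,127,200 + 197,500·S = 5,202,770
S = (5,202,770 − 5,127,200) / 197,500 = 0.3826 g/kg

0.4 g/kg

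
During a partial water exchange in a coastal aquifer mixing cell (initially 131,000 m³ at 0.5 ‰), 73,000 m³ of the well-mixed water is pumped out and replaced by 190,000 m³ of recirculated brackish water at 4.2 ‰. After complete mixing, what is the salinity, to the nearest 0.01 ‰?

Remaining after removal: 58,000 m³ at 0.5 ‰ (salt = 29,000)
After addition: salt = 29,000 + 190,000×4.2 = 827,000; volume = 248,000 m³
S = 827,000 / 248,000 = 3.3347 ‰

3.33 ‰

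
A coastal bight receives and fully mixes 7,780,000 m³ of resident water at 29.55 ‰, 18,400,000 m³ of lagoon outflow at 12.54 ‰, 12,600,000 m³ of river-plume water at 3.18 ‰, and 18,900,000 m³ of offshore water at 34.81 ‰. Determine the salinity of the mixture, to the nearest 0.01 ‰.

20.09 ‰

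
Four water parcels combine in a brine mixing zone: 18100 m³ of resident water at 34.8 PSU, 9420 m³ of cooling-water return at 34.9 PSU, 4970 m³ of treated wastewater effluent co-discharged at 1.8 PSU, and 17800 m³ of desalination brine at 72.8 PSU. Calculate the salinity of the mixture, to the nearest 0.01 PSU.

Total salt / total volume:
salt = 18,100×34.8 + 9,420×34.9 + 4,970×1.8 + 17,800×72.8 = 629,880 + 328,758 + 8,946 + 1,295,840 = 2,263,424
volume = 18,100 + 9,420 + 4,970 + 17,800 = 50,290 m³
S = 2,263,424 / 50,290 = 45.0074 PSU

45.01 PSU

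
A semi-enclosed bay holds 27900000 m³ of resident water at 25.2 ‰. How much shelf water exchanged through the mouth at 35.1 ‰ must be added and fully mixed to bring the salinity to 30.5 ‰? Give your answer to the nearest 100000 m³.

32100000 m³

Salt balance: 27,900,000×25.2 + V×35.1 = (27,900,000+V)×30.5
703,080,000 + 35.1V = 850,950,000 + 30.5V
147,870,000 = 4.6V
V = 32,145,652.17 m³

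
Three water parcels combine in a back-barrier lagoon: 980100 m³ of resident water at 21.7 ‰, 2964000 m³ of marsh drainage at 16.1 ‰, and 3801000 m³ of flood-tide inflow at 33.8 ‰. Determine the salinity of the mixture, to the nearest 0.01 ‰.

By conservation of dissolved salt,
salt = 980,100×21.7 + 2,964,000×16.1 + 3,801,000×33.8 = 21,268,170 + 47,720,400 + 128,473,800 = 197,462,370
volume = 980,100 + 2,964,000 + 3,801,000 = 7,745,100 m³
S = 197,462,370 / 7,745,100 = 25.4951 ‰

25.50 ‰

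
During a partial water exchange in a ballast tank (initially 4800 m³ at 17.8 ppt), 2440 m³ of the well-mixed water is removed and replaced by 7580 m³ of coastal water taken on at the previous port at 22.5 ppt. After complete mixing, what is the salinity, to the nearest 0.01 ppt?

21.38 ppt

Remaining after removal: 2,360 m³ at 17.8 ppt (salt = 42,008)
After addition: salt = 42,008 + 7,580×22.5 = 212,558; volume = 9,940 m³
S = 212,558 / 9,940 = 21.3841 ppt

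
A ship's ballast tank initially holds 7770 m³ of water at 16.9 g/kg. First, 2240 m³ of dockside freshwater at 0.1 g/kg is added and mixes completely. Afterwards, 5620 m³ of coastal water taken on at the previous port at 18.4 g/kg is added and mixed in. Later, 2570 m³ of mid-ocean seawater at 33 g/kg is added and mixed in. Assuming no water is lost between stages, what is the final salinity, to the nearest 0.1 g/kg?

17.6 g/kg

Salt balance:
Initial salt = 7,770×16.9 = 131,313
After stage 1: salt = 131,313 + 2,240×0.1 = 131,537; volume = 10,010 m³; S = 13.141 g/kg
After stage 2: salt = 131,537 + 5,620×18.4 = 234,945; volume = 15,630 m³; S = 15.032 g/kg
After stage 3: salt = 234,945 + 2,570×33 = 319,755; volume = 18,200 m³
S = 319,755 / 18,200 = 17.569 g/kg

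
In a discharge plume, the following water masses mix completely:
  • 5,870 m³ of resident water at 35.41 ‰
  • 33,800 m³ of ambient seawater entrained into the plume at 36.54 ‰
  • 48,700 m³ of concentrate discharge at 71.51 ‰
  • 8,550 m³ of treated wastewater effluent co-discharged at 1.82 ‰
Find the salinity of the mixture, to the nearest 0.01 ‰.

50.98 ‰

Total salt / total volume:
salt = 5,870×35.41 + 33,800×36.54 + 48,700×71.51 + 8,550×1.82 = 207,856.7 + 1,235,052 + 3,482,537 + 15,561 = 4,941,006.7
volume = 5,870 + 33,800 + 48,700 + 8,550 = 96,920 m³
S = 4,941,006.7 / 96,920 = 50.9803 ‰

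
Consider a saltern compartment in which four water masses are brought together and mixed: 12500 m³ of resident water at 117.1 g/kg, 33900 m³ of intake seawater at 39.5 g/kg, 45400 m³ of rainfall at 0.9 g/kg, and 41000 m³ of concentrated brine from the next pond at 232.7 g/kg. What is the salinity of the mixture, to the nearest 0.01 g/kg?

Mass of salt is conserved:
salt = 12,500×117.1 + 33,900×39.5 + 45,400×0.9 + 41,000×232.7 = 1,463,750 + 1,339,050 + 40,860 + 9,540,700 = 12,384,360
volume = 12,500 + 33,900 + 45,400 + 41,000 = 132,800 m³
S = 12,384,360 / 132,800 = 93.2557 g/kg

93.26 g/kg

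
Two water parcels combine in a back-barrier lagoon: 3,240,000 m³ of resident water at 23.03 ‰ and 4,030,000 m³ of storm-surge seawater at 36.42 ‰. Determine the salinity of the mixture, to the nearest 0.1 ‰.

30.5 ‰

By conservation of dissolved salt,
salt = 3,240,000×23.03 + 4,030,000×36.42 = 74,617,200 + 146,772,600 = 221,389,800
volume = 3,240,000 + 4,030,000 = 7,270,000 m³
S = 221,389,800 / 7,270,000 = 30.453 ‰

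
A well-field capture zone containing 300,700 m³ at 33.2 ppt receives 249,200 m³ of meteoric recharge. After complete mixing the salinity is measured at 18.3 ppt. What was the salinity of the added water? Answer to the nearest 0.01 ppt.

0.32 ppt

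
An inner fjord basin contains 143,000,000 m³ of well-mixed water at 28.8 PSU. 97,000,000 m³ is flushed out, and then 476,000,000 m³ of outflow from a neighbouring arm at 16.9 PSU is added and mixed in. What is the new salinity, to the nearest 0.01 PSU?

Remaining after removal: 46,000,000 m³ at 28.8 PSU (salt = 1,324,800,000)
After addition: salt = 1,324,800,000 + 476,000,000×16.9 = 9,369,200,000; volume = 522,000,000 m³
S = 9,369,200,000 / 522,000,000 = 17.9487 PSU

17.95 PSU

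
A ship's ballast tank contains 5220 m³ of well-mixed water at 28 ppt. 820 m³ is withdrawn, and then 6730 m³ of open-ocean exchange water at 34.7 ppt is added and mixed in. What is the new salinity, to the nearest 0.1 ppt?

32.1 ppt

Remaining after removal: 4,400 m³ at 28 ppt (salt = 123,200)
After addition: salt = 123,200 + 6,730×34.7 = 356,731; volume = 11,130 m³
S = 356,731 / 11,130 = 32.0513 ppt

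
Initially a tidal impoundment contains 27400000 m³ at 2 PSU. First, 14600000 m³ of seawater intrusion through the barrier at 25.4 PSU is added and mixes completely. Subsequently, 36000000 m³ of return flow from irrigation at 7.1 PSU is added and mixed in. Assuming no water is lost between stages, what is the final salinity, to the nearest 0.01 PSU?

Conserving salt mass:
Initial salt = 27,400,000×2 = 54,800,000
After stage 1: salt = 54,800,000 + 14,600,000×25.4 = 425,640,000; volume = 42,000,000 m³; S = 10.134 PSU
After stage 2: salt = 425,640,000 + 36,000,000×7.1 = 681,240,000; volume = 78,000,000 m³
S = 681,240,000 / 78,000,000 = 8.7338 PSU

8.73 PSU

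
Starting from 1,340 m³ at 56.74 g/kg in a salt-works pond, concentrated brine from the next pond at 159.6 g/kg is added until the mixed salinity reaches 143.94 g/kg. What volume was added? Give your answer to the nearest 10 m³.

7460 m³

Salt balance: 1,340×56.74 + V×159.6 = (1,340+V)×143.94
76,031.6 + 159.6V = 192,879.6 + 143.94V
116,848 = 15.66V
V = 7,461.56 m³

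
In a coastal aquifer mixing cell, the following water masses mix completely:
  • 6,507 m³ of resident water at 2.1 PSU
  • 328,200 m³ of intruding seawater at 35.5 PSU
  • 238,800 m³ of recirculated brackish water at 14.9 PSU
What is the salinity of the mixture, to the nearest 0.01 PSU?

Weighted by volume,
salt = 6,507×2.1 + 328,200×35.5 + 238,800×14.9 = 13,664.7 + 11,651,100 + 3,558,120 = 15,222,884.7
volume = 6,507 + 328,200 + 238,800 = 573,507 m³
S = 15,222,884.7 / 573,507 = 26.5435 PSU

26.54 PSU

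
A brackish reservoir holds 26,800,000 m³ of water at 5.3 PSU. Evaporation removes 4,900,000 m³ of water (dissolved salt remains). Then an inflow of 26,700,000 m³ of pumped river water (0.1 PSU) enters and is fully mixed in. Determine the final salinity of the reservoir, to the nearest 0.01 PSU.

After evaporation: salt = 26,800,000×5.3 = 142,040,000; volume = 26,800,000 − 4,900,000 = 21,900,000 m³
After mixing: salt = 142,040,000 + 26,700,000×0.1 = 144,710,000; volume = 21,900,000 + 26,700,000 = 48,600,000 m³
S = 144,710,000 / 48,600,000 = 2.9776 PSU

2.98 PSU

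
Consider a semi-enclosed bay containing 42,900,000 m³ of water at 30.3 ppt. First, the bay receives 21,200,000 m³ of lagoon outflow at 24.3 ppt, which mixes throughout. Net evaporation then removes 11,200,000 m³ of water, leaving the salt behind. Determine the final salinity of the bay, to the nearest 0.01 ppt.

34.31 ppt

After mixing: salt = 42,900,000×30.3 + 21,200,000×24.3 = 1,815,030,000; volume = 64,100,000 m³
After evaporation: salt unchanged = 1,815,030,000; volume = 64,100,000 − 11,200,000 = 52,900,000 m³
S = 1,815,030,000 / 52,900,000 = 34.3106 ppt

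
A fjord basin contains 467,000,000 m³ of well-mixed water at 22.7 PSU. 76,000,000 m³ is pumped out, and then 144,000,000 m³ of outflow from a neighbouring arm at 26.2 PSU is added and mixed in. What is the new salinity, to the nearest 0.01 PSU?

Remaining after removal: 391,000,000 m³ at 22.7 PSU (salt = 8,875,700,000)
After addition: salt = 8,875,700,000 + 144,000,000×26.2 = 12,648,500,000; volume = 535,000,000 m³
S = 12,648,500,000 / 535,000,000 = 23.6421 PSU

23.64 PSU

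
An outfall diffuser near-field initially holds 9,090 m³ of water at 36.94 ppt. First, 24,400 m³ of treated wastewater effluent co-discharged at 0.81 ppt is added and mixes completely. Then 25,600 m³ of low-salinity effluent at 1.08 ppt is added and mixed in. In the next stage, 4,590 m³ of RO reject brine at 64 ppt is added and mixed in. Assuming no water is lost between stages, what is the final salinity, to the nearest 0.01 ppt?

Mass of salt is conserved:
Initial salt = 9,090×36.94 = 335,784.6
After stage 1: salt = 335,784.6 + 24,400×0.81 = 355,548.6; volume = 33,490 m³; S = 10.617 ppt
After stage 2: salt = 355,548.6 + 25,600×1.08 = 383,196.6; volume = 59,090 m³; S = 6.485 ppt
After stage 3: salt = 383,196.6 + 4,590×64 = 676,956.6; volume = 63,680 m³
S = 676,956.6 / 63,680 = 10.6306 ppt

10.63 ppt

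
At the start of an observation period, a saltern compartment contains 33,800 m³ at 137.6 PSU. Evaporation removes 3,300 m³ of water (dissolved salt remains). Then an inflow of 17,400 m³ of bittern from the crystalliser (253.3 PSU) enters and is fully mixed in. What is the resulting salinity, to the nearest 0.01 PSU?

189.11 PSU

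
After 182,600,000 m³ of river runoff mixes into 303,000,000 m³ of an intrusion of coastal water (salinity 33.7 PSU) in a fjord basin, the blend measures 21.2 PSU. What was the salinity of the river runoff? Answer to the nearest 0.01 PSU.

Salt balance: 303,000,000×33.7 + 182,600,000×S = 485,600,000×21.2
10,211,100,000 + 182,600,000·S = 10,294,720,000
S = (10,294,720,000 − 10,211,100,000) / 182,600,000 = 0.4579 PSU

0.46 PSU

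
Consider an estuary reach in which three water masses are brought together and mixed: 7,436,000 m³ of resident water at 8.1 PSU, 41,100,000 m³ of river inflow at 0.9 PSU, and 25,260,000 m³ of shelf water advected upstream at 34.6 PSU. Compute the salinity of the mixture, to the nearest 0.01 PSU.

13.16 PSU

Conserving salt mass:
salt = 7,436,000×8.1 + 41,100,000×0.9 + 25,260,000×34.6 = 60,231,600 + 36,990,000 + 873,996,000 = 971,217,600
volume = 7,436,000 + 41,100,000 + 25,260,000 = 73,796,000 m³
S = 971,217,600 / 73,796,000 = 13.1608 PSU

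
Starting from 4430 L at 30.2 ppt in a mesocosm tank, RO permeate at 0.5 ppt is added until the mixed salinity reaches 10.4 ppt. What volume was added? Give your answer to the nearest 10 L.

Salt balance: 4,430×30.2 + V×0.5 = (4,430+V)×10.4
133,786 + 0.5V = 46,072 + 10.4V
87,714 = 9.9V
V = 8,860 L

8860 L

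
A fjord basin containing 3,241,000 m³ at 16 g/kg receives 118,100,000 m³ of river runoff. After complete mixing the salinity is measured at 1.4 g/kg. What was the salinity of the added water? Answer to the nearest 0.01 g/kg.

1.00 g/kg

Salt balance: 3,241,000×16 + 118,100,000×S = 121,341,000×1.4
51,856,000 + 118,100,000·S = 169,877,400
S = (169,877,400 − 51,856,000) / 118,100,000 = 0.9993 g/kg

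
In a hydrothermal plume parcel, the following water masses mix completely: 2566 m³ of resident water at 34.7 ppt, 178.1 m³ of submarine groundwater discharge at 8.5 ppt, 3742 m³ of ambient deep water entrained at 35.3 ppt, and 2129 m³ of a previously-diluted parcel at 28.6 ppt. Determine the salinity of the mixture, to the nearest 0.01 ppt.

Total salt / total volume:
salt = 2,566×34.7 + 178.1×8.5 + 3,742×35.3 + 2,129×28.6 = 89,040.2 + 1,513.85 + 132,092.6 + 60,889.4 = 283,536.05
volume = 2,566 + 178.1 + 3,742 + 2,129 = 8,615.1 m³
S = 283,536.05 / 8,615.1 = 32.9115 ppt

32.91 ppt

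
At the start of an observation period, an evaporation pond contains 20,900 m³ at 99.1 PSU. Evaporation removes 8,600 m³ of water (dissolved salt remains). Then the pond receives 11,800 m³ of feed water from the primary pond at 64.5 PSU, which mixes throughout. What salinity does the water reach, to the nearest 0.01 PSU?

After evaporation: salt = 20,900×99.1 = 2,071,190; volume = 20,900 − 8,600 = 12,300 m³
After mixing: salt = 2,071,190 + 11,800×64.5 = 2,832,290; volume = 12,300 + 11,800 = 24,100 m³
S = 2,832,290 / 24,100 = 117.5224 PSU

117.52 PSU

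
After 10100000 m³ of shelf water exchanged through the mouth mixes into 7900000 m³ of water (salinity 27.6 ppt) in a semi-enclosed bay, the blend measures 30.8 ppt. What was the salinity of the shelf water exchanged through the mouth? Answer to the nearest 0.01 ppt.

33.30 ppt

Salt balance: 7,900,000×27.6 + 10,100,000×S = 18,000,000×30.8
218,040,000 + 10,100,000·S = 554,400,000
S = (554,400,000 − 218,040,000) / 10,100,000 = 33.303 ppt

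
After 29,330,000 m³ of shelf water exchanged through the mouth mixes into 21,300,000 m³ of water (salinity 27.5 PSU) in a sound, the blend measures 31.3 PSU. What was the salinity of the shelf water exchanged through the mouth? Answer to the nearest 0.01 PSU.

Salt balance: 21,300,000×27.5 + 29,330,000×S = 50,630,000×31.3
585,750,000 + 29,330,000·S = 1,584,719,000
S = (1,584,719,000 − 585,750,000) / 29,330,000 = 34.0596 PSU

34.06 PSU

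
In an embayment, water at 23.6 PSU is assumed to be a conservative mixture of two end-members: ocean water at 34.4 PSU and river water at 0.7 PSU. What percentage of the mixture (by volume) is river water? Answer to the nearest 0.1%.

Let f be the freshwater fraction. Salt balance per unit volume:
f×0.7 + (1−f)×34.4 = 23.6
f = (34.4 − 23.6) / (34.4 − 0.7) = 10.8/33.7 = 0.3205

32.0%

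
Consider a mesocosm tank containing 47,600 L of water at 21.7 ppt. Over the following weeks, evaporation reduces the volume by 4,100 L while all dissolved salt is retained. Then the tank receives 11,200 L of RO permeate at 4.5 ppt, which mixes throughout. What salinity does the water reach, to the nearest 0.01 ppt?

After evaporation: salt = 47,600×21.7 = 1,032,920; volume = 47,600 − 4,100 = 43,500 L
After mixing: salt = 1,032,920 + 11,200×4.5 = 1,083,320; volume = 43,500 + 11,200 = 54,700 L
S = 1,083,320 / 54,700 = 19.8048 ppt

19.80 ppt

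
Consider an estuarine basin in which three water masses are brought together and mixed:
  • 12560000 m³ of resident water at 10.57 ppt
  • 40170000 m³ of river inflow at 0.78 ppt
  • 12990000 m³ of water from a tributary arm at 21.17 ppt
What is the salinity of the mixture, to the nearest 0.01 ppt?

6.68 ppt

Conserving salt mass:
salt = 12,560,000×10.57 + 40,170,000×0.78 + 12,990,000×21.17 = 132,759,200 + 31,332,600 + 274,998,300 = 439,090,100
volume = 12,560,000 + 40,170,000 + 12,990,000 = 65,720,000 m³
S = 439,090,100 / 65,720,000 = 6.6812 ppt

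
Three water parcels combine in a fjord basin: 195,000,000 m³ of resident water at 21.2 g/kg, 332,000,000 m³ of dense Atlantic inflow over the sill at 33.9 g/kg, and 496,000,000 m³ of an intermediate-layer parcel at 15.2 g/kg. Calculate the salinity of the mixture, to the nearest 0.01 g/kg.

Mass of salt is conserved:
salt = 195,000,000×21.2 + 332,000,000×33.9 + 496,000,000×15.2 = 4,134,000,000 + 11,254,800,000 + 7,539,200,000 = 22,928,000,000
volume = 195,000,000 + 332,000,000 + 496,000,000 = 1,023,000,000 m³
S = 22,928,000,000 / 1,023,000,000 = 22.4125 g/kg

22.41 g/kg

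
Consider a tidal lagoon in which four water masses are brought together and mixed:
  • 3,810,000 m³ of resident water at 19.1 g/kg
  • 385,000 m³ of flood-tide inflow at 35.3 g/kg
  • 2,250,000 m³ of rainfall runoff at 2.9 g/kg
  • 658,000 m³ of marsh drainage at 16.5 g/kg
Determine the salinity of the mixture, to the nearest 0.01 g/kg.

Total salt / total volume:
salt = 3,810,000×19.1 + 385,000×35.3 + 2,250,000×2.9 + 658,000×16.5 = 72,771,000 + 13,590,500 + 6,525,000 + 10,857,000 = 103,743,500
volume = 3,810,000 + 385,000 + 2,250,000 + 658,000 = 7,103,000 m³
S = 103,743,500 / 7,103,000 = 14.6056 g/kg

14.61 g/kg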